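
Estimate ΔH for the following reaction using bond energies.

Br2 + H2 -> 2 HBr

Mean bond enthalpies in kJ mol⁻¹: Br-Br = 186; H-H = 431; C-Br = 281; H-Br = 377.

Bonds broken (reactants):
  Br-Br: 1 × 186 = 186
  H-H: 1 × 431 = 431
  Σ(broken) = 617 kJ
Bonds formed (products):
  H-Br: 2 × 377 = 754
  Σ(formed) = 754 kJ
ΔH = Σ(broken) − Σ(formed) = 617 − 754 = −137 kJ

ΔH ≈ −137 kJ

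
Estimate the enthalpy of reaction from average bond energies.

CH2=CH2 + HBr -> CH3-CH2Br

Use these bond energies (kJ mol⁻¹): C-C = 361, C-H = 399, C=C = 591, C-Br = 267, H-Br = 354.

Bonds broken (reactants):
  C-H: 4 × 399 = 1596
  C=C: 1 × 591 = 591
  H-Br: 1 × 354 = 354
  Σ(broken) = 2541 kJ
Bonds formed (products):
  C-Br: 1 × 267 = 267
  C-C: 1 × 361 = 361
  C-H: 5 × 399 = 1995
  Σ(formed) = 2623 kJ
ΔH = Σ(broken) − Σ(formed) = 2541 − 2623 = −82 kJ

ΔH ≈ −82 kJ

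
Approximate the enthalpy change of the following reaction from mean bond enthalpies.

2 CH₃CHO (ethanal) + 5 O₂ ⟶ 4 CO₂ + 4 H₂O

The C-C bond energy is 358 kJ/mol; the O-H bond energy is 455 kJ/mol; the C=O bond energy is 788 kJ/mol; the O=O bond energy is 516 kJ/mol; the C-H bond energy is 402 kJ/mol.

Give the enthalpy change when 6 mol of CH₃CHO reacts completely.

Bonds broken (reactants):
  C-C: 2 × 358 = 716
  C-H: 8 × 402 = 3216
  C=O: 2 × 788 = 1576
  O=O: 5 × 516 = 2580
  Σ(broken) = 8088 kJ
Bonds formed (products):
  C=O: 8 × 788 = 6304
  O-H: 8 × 455 = 3640
  Σ(formed) = 9944 kJ
ΔH = Σ(broken) − Σ(formed) = 8088 − 9944 = −1856 kJ
For 3× the reaction as written: 3 × (−1856) = −5568 kJ

ΔH = −5568 kJ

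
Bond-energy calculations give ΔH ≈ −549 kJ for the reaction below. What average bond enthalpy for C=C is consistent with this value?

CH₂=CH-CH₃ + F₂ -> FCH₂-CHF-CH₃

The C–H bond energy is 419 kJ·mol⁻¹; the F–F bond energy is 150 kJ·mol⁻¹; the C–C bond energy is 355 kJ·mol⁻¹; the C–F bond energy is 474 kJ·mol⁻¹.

D(C=C) ≈ 604 kJ/mol

Let D be the C=C bond energy.
Σ(broken) = 1×355 + 6×419 + 1×D + 1×150 = 3019 + D
Σ(formed) = 2×355 + 2×474 + 6×419 = 4172
ΔH = Σ(broken) − Σ(formed) = (3019 + D) − (4172) = −1153 + D
Setting this equal to −549 kJ gives D = 604 kJ/mol.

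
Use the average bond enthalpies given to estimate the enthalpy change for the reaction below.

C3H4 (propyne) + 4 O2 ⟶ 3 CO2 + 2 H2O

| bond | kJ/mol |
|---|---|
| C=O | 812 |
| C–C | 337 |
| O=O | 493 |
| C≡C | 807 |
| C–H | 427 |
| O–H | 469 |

ΔH ≈ −1924 kJ

Bonds broken (reactants):
  C≡C: 1 × 807 = 807
  C–C: 1 × 337 = 337
  C–H: 4 × 427 = 1708
  O=O: 4 × 493 = 1972
  Σ(broken) = 4824 kJ
Bonds formed (products):
  C=O: 6 × 812 = 4872
  O–H: 4 × 469 = 1876
  Σ(formed) = 6748 kJ
ΔH = Σ(broken) − Σ(formed) = 4824 − 6748 = −1924 kJ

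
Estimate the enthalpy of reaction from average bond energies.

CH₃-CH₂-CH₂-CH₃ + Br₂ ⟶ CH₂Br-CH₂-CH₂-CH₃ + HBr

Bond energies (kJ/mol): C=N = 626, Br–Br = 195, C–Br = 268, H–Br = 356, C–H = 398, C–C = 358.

ΔH ≈ −31 kJ

Bonds broken (reactants):
  Br–Br: 1 × 195 = 195
  C–C: 3 × 358 = 1074
  C–H: 10 × 398 = 3980
  Σ(broken) = 5249 kJ
Bonds formed (products):
  C–Br: 1 × 268 = 268
  C–C: 3 × 358 = 1074
  C–H: 9 × 398 = 3582
  H–Br: 1 × 356 = 356
  Σ(formed) = 5280 kJ
ΔH = Σ(broken) − Σ(formed) = 5249 − 5280 = −31 kJ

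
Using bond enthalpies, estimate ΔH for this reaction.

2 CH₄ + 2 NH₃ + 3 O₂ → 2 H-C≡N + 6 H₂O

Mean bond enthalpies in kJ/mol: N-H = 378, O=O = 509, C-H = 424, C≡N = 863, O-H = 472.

Bonds broken (reactants):
  C-H: 8 × 424 = 3392
  N-H: 6 × 378 = 2268
  O=O: 3 × 509 = 1527
  Σ(broken) = 7187 kJ
Bonds formed (products):
  C≡N: 2 × 863 = 1726
  C-H: 2 × 424 = 848
  O-H: 12 × 472 = 5664
  Σ(formed) = 8238 kJ
ΔH = Σ(broken) − Σ(formed) = 7187 − 8238 = −1051 kJ

ΔH ≈ −1051 kJ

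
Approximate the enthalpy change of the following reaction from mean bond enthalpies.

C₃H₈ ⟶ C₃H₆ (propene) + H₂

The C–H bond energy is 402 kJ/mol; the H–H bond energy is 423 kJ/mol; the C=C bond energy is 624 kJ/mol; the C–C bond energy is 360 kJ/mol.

ΔH ≈ +117 kJ

Bonds broken (reactants):
  C–C: 2 × 360 = 720
  C–H: 8 × 402 = 3216
  Σ(broken) = 3936 kJ
Bonds formed (products):
  C–C: 1 × 360 = 360
  C–H: 6 × 402 = 2412
  C=C: 1 × 624 = 624
  H–H: 1 × 423 = 423
  Σ(formed) = 3819 kJ
ΔH = Σ(broken) − Σ(formed) = 3936 − 3819 = +117 kJ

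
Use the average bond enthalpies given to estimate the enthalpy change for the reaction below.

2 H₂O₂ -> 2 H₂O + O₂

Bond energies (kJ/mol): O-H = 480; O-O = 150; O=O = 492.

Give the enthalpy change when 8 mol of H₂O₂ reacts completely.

Bonds broken (reactants):
  O-H: 4 × 480 = 1920
  O-O: 2 × 150 = 300
  Σ(broken) = 2220 kJ
Bonds formed (products):
  O-H: 4 × 480 = 1920
  O=O: 1 × 492 = 492
  Σ(formed) = 2412 kJ
ΔH = Σ(broken) − Σ(formed) = 2220 − 2412 = −192 kJ
For 4× the reaction as written: 4 × (−192) = −768 kJ

ΔH = −768 kJ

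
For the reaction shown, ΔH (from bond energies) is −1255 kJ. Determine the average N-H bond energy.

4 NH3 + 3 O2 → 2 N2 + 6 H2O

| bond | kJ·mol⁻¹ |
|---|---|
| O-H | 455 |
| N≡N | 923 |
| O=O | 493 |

D(N-H) ≈ 381 kJ/mol

Let D be the N-H bond energy.
Σ(broken) = 12×D + 3×493 = 1479 + 12D
Σ(formed) = 2×923 + 12×455 = 7306
ΔH = Σ(broken) − Σ(formed) = (1479 + 12D) − (7306) = −5827 + 12D
Setting this equal to −1255 kJ gives 12D = 4572, so D = 381 kJ/mol.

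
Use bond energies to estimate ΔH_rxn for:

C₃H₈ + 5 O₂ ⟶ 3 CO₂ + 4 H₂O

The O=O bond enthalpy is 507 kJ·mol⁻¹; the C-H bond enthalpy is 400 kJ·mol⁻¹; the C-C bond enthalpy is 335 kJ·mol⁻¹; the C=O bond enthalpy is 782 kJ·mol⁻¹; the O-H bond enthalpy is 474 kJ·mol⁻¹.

Bonds broken (reactants):
  C-C: 2 × 335 = 670
  C-H: 8 × 400 = 3200
  O=O: 5 × 507 = 2535
  Σ(broken) = 6405 kJ
Bonds formed (products):
  C=O: 6 × 782 = 4692
  O-H: 8 × 474 = 3792
  Σ(formed) = 8484 kJ
ΔH = Σ(broken) − Σ(formed) = 6405 − 8484 = −2079 kJ

ΔH ≈ −2079 kJ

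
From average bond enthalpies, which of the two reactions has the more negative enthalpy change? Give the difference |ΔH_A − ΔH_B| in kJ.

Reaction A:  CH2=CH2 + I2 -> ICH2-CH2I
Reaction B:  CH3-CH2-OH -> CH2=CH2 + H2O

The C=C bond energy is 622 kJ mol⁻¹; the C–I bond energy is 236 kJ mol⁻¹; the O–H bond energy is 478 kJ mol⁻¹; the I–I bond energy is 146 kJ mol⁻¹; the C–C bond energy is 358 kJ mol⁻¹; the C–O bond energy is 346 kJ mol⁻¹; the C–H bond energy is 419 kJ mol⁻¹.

Reaction A:
  Bonds broken (reactants):
    C–H: 4 × 419 = 1676
    C=C: 1 × 622 = 622
    I–I: 1 × 146 = 146
    Σ(broken) = 2444 kJ
  Bonds formed (products):
    C–C: 1 × 358 = 358
    C–H: 4 × 419 = 1676
    C–I: 2 × 236 = 472
    Σ(formed) = 2506 kJ
  ΔH_A = 2444 − 2506 = −62 kJ
Reaction B:
  Bonds broken (reactants):
    C–C: 1 × 358 = 358
    C–H: 5 × 419 = 2095
    C–O: 1 × 346 = 346
    O–H: 1 × 478 = 478
    Σ(broken) = 3277 kJ
  Bonds formed (products):
    C–H: 4 × 419 = 1676
    C=C: 1 × 622 = 622
    O–H: 2 × 478 = 956
    Σ(formed) = 3254 kJ
  ΔH_B = 3277 − 3254 = +23 kJ
ΔH_A − ΔH_B = −85 kJ, so reaction A has the more negative ΔH; |ΔH_A − ΔH_B| = 85 kJ.

Reaction A, by 85 kJ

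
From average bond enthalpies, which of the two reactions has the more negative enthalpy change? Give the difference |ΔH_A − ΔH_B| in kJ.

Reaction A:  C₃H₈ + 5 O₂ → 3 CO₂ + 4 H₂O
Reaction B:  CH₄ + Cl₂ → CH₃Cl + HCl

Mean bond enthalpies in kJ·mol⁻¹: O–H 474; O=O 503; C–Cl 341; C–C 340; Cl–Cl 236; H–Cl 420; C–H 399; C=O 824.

Reaction A:
  Bonds broken (reactants):
    C–C: 2 × 340 = 680
    C–H: 8 × 399 = 3192
    O=O: 5 × 503 = 2515
    Σ(broken) = 6387 kJ
  Bonds formed (products):
    C=O: 6 × 824 = 4944
    O–H: 8 × 474 = 3792
    Σ(formed) = 8736 kJ
  ΔH_A = 6387 − 8736 = −2349 kJ
Reaction B:
  Bonds broken (reactants):
    C–H: 4 × 399 = 1596
    Cl–Cl: 1 × 236 = 236
    Σ(broken) = 1832 kJ
  Bonds formed (products):
    C–Cl: 1 × 341 = 341
    C–H: 3 × 399 = 1197
    H–Cl: 1 × 420 = 420
    Σ(formed) = 1958 kJ
  ΔH_B = 1832 − 1958 = −126 kJ
ΔH_A − ΔH_B = −2223 kJ, so reaction A has the more negative ΔH; |ΔH_A − ΔH_B| = 2223 kJ.

Reaction A, by 2223 kJ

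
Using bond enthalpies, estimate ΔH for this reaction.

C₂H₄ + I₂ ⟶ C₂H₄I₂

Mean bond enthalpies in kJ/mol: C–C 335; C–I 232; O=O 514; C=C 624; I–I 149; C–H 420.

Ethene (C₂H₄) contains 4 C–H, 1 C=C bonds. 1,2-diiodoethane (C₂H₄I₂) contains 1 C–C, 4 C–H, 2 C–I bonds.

ΔH ≈ −26 kJ

Bonds broken (reactants):
  C–H: 4 × 420 = 1680
  C=C: 1 × 624 = 624
  I–I: 1 × 149 = 149
  Σ(broken) = 2453 kJ
Bonds formed (products):
  C–C: 1 × 335 = 335
  C–H: 4 × 420 = 1680
  C–I: 2 × 232 = 464
  Σ(formed) = 2479 kJ
ΔH = Σ(broken) − Σ(formed) = 2453 − 2479 = −26 kJ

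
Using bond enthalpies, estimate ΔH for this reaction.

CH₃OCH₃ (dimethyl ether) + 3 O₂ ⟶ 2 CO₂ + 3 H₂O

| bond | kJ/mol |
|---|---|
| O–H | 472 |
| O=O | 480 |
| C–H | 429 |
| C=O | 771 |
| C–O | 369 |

Bonds broken (reactants):
  C–H: 6 × 429 = 2574
  C–O: 2 × 369 = 738
  O=O: 3 × 480 = 1440
  Σ(broken) = 4752 kJ
Bonds formed (products):
  C=O: 4 × 771 = 3084
  O–H: 6 × 472 = 2832
  Σ(formed) = 5916 kJ
ΔH = Σ(broken) − Σ(formed) = 4752 − 5916 = −1164 kJ

ΔH ≈ −1164 kJ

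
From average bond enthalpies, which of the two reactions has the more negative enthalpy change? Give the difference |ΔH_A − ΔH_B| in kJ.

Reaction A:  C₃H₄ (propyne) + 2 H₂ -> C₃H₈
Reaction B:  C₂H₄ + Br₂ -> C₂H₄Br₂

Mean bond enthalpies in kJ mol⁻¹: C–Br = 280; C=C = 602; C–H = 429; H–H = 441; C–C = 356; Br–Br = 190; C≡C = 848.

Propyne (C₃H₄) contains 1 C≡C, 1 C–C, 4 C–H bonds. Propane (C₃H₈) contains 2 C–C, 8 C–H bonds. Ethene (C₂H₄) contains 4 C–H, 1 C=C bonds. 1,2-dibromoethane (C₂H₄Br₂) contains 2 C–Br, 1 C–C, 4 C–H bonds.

Reaction A:
  Bonds broken (reactants):
    C≡C: 1 × 848 = 848
    C–C: 1 × 356 = 356
    C–H: 4 × 429 = 1716
    H–H: 2 × 441 = 882
    Σ(broken) = 3802 kJ
  Bonds formed (products):
    C–C: 2 × 356 = 712
    C–H: 8 × 429 = 3432
    Σ(formed) = 4144 kJ
  ΔH_A = 3802 − 4144 = −342 kJ
Reaction B:
  Bonds broken (reactants):
    Br–Br: 1 × 190 = 190
    C–H: 4 × 429 = 1716
    C=C: 1 × 602 = 602
    Σ(broken) = 2508 kJ
  Bonds formed (products):
    C–Br: 2 × 280 = 560
    C–C: 1 × 356 = 356
    C–H: 4 × 429 = 1716
    Σ(formed) = 2632 kJ
  ΔH_B = 2508 − 2632 = −124 kJ
ΔH_A − ΔH_B = −218 kJ, so reaction A has the more negative ΔH; |ΔH_A − ΔH_B| = 218 kJ.

Reaction A, by 218 kJ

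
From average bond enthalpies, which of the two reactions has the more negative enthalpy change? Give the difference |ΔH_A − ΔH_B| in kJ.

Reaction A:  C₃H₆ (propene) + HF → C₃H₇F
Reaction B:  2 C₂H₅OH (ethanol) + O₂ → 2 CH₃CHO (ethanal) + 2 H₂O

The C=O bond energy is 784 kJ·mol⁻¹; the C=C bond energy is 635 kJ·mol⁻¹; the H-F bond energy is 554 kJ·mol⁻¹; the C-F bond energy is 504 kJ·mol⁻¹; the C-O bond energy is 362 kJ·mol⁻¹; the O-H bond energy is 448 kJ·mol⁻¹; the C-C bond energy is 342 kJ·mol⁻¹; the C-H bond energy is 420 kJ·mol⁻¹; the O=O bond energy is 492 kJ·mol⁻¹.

Reaction B, by 331 kJ

Reaction A:
  Bonds broken (reactants):
    C-C: 1 × 342 = 342
    C-H: 6 × 420 = 2520
    C=C: 1 × 635 = 635
    H-F: 1 × 554 = 554
    Σ(broken) = 4051 kJ
  Bonds formed (products):
    C-C: 2 × 342 = 684
    C-F: 1 × 504 = 504
    C-H: 7 × 420 = 2940
    Σ(formed) = 4128 kJ
  ΔH_A = 4051 − 4128 = −77 kJ
Reaction B:
  Bonds broken (reactants):
    C-C: 2 × 342 = 684
    C-H: 10 × 420 = 4200
    C-O: 2 × 362 = 724
    O-H: 2 × 448 = 896
    O=O: 1 × 492 = 492
    Σ(broken) = 6996 kJ
  Bonds formed (products):
    C-C: 2 × 342 = 684
    C-H: 8 × 420 = 3360
    C=O: 2 × 784 = 1568
    O-H: 4 × 448 = 1792
    Σ(formed) = 7404 kJ
  ΔH_B = 6996 − 7404 = −408 kJ
ΔH_A − ΔH_B = +331 kJ, so reaction B has the more negative ΔH; |ΔH_A − ΔH_B| = 331 kJ.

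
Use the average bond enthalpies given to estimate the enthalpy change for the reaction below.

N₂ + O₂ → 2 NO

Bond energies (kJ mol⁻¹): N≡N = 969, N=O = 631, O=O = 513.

Bonds broken (reactants):
  N≡N: 1 × 969 = 969
  O=O: 1 × 513 = 513
  Σ(broken) = 1482 kJ
Bonds formed (products):
  N=O: 2 × 631 = 1262
  Σ(formed) = 1262 kJ
ΔH = Σ(broken) − Σ(formed) = 1482 − 1262 = +220 kJ

ΔH ≈ +220 kJ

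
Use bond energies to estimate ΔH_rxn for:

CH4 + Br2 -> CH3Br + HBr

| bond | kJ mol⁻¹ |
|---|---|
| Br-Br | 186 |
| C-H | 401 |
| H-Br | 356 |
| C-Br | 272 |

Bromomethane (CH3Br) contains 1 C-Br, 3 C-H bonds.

ΔH ≈ −41 kJ

Bonds broken (reactants):
  Br-Br: 1 × 186 = 186
  C-H: 4 × 401 = 1604
  Σ(broken) = 1790 kJ
Bonds formed (products):
  C-Br: 1 × 272 = 272
  C-H: 3 × 401 = 1203
  H-Br: 1 × 356 = 356
  Σ(formed) = 1831 kJ
ΔH = Σ(broken) − Σ(formed) = 1790 − 1831 = −41 kJ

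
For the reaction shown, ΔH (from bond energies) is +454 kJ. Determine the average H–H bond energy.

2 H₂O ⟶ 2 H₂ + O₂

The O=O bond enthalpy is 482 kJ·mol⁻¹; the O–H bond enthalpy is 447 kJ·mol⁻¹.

Let D be the H–H bond energy.
Σ(broken) = 4×447 = 1788
Σ(formed) = 2×D + 1×482 = 482 + 2D
ΔH = Σ(broken) − Σ(formed) = (1788) − (482 + 2D) = +1306 − 2D
Setting this equal to +454 kJ gives 2D = 852, so D = 426 kJ/mol.

D(H–H) ≈ 426 kJ/mol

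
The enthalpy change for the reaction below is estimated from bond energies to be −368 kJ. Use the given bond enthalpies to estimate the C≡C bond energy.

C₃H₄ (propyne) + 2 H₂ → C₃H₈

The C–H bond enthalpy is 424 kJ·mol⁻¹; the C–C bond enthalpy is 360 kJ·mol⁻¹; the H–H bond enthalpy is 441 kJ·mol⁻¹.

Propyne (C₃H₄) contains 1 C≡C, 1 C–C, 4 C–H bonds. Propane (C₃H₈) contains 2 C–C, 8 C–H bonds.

D(C≡C) ≈ 806 kJ/mol

Let D be the C≡C bond energy.
Σ(broken) = 1×D + 1×360 + 4×424 + 2×441 = 2938 + D
Σ(formed) = 2×360 + 8×424 = 4112
ΔH = Σ(broken) − Σ(formed) = (2938 + D) − (4112) = −1174 + D
Setting this equal to −368 kJ gives D = 806 kJ/mol.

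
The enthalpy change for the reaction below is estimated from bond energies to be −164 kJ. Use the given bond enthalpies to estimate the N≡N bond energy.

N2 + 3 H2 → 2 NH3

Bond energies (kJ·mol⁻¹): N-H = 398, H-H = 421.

D(N≡N) ≈ 961 kJ/mol

Let D be the N≡N bond energy.
Σ(broken) = 3×421 + 1×D = 1263 + D
Σ(formed) = 6×398 = 2388
ΔH = Σ(broken) − Σ(formed) = (1263 + D) − (2388) = −1125 + D
Setting this equal to −164 kJ gives D = 961 kJ/mol.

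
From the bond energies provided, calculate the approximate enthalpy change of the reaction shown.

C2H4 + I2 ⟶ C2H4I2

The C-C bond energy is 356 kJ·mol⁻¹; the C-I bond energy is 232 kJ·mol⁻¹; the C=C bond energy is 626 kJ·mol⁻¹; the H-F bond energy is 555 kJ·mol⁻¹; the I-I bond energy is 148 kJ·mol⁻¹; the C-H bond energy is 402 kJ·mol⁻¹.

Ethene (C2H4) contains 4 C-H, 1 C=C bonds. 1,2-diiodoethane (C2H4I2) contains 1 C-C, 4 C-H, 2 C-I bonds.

ΔH ≈ −46 kJ

Bonds broken (reactants):
  C-H: 4 × 402 = 1608
  C=C: 1 × 626 = 626
  I-I: 1 × 148 = 148
  Σ(broken) = 2382 kJ
Bonds formed (products):
  C-C: 1 × 356 = 356
  C-H: 4 × 402 = 1608
  C-I: 2 × 232 = 464
  Σ(formed) = 2428 kJ
ΔH = Σ(broken) − Σ(formed) = 2382 − 2428 = −46 kJ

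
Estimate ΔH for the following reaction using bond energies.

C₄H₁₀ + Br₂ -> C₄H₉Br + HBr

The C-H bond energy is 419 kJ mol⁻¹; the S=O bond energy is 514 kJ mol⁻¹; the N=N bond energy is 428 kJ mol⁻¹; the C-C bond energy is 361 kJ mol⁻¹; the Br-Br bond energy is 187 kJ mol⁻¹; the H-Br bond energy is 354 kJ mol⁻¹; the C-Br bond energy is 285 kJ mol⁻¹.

ΔH ≈ −33 kJ

Bonds broken (reactants):
  Br-Br: 1 × 187 = 187
  C-C: 3 × 361 = 1083
  C-H: 10 × 419 = 4190
  Σ(broken) = 5460 kJ
Bonds formed (products):
  C-Br: 1 × 285 = 285
  C-C: 3 × 361 = 1083
  C-H: 9 × 419 = 3771
  H-Br: 1 × 354 = 354
  Σ(formed) = 5493 kJ
ΔH = Σ(broken) − Σ(formed) = 5460 − 5493 = −33 kJ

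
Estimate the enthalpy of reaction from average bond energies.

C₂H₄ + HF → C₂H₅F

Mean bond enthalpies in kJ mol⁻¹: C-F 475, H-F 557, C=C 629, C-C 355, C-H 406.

ΔH ≈ −50 kJ

Bonds broken (reactants):
  C-H: 4 × 406 = 1624
  C=C: 1 × 629 = 629
  H-F: 1 × 557 = 557
  Σ(broken) = 2810 kJ
Bonds formed (products):
  C-C: 1 × 355 = 355
  C-F: 1 × 475 = 475
  C-H: 5 × 406 = 2030
  Σ(formed) = 2860 kJ
ΔH = Σ(broken) − Σ(formed) = 2810 − 2860 = −50 kJ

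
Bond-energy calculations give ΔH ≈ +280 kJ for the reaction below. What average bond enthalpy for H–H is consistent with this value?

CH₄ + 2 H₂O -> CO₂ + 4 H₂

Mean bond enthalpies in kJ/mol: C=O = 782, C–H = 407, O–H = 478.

Let D be the H–H bond energy.
Σ(broken) = 4×407 + 4×478 = 3540
Σ(formed) = 2×782 + 4×D = 1564 + 4D
ΔH = Σ(broken) − Σ(formed) = (3540) − (1564 + 4D) = +1976 − 4D
Setting this equal to +280 kJ gives 4D = 1696, so D = 424 kJ/mol.

D(H–H) ≈ 424 kJ/mol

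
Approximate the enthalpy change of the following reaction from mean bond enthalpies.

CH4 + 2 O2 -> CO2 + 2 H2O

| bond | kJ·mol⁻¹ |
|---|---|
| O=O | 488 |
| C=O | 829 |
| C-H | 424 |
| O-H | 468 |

Bonds broken (reactants):
  C-H: 4 × 424 = 1696
  O=O: 2 × 488 = 976
  Σ(broken) = 2672 kJ
Bonds formed (products):
  C=O: 2 × 829 = 1658
  O-H: 4 × 468 = 1872
  Σ(formed) = 3530 kJ
ΔH = Σ(broken) − Σ(formed) = 2672 − 3530 = −858 kJ

ΔH ≈ −858 kJ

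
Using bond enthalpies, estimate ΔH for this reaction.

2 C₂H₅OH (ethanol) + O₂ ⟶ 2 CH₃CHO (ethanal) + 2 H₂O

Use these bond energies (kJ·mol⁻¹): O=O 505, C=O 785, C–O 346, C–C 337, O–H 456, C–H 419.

ΔH ≈ −447 kJ

Bonds broken (reactants):
  C–C: 2 × 337 = 674
  C–H: 10 × 419 = 4190
  C–O: 2 × 346 = 692
  O–H: 2 × 456 = 912
  O=O: 1 × 505 = 505
  Σ(broken) = 6973 kJ
Bonds formed (products):
  C–C: 2 × 337 = 674
  C–H: 8 × 419 = 3352
  C=O: 2 × 785 = 1570
  O–H: 4 × 456 = 1824
  Σ(formed) = 7420 kJ
ΔH = Σ(broken) − Σ(formed) = 6973 − 7420 = −447 kJ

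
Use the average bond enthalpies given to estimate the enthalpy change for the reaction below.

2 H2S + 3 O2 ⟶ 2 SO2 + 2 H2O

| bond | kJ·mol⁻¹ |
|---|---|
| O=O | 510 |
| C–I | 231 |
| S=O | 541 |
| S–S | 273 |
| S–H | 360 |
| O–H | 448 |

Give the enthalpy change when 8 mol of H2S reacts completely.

Bonds broken (reactants):
  O=O: 3 × 510 = 1530
  S–H: 4 × 360 = 1440
  Σ(broken) = 2970 kJ
Bonds formed (products):
  O–H: 4 × 448 = 1792
  S=O: 4 × 541 = 2164
  Σ(formed) = 3956 kJ
ΔH = Σ(broken) − Σ(formed) = 2970 − 3956 = −986 kJ
For 4× the reaction as written: 4 × (−986) = −3944 kJ

ΔH = −3944 kJ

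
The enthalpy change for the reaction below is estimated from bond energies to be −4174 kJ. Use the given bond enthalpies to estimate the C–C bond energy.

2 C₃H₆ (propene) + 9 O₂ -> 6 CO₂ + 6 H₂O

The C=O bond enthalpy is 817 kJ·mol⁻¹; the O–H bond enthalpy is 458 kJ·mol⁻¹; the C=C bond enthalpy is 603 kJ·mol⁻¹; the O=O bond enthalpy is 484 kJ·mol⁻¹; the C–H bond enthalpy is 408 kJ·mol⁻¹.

D(C–C) ≈ 334 kJ/mol

Let D be the C–C bond energy.
Σ(broken) = 2×D + 12×408 + 2×603 + 9×484 = 10458 + 2D
Σ(formed) = 12×817 + 12×458 = 15300
ΔH = Σ(broken) − Σ(formed) = (10458 + 2D) − (15300) = −4842 + 2D
Setting this equal to −4174 kJ gives 2D = 668, so D = 334 kJ/mol.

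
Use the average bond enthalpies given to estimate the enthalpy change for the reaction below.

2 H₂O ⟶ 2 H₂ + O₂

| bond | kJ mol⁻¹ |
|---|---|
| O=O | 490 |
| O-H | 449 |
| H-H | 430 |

ΔH ≈ +446 kJ

Bonds broken (reactants):
  O-H: 4 × 449 = 1796
  Σ(broken) = 1796 kJ
Bonds formed (products):
  H-H: 2 × 430 = 860
  O=O: 1 × 490 = 490
  Σ(formed) = 1350 kJ
ΔH = Σ(broken) − Σ(formed) = 1796 − 1350 = +446 kJ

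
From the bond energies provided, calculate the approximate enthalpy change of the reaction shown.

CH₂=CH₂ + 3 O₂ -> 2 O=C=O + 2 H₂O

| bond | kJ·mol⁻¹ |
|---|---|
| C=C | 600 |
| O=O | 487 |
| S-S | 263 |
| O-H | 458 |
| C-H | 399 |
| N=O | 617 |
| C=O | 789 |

ΔH ≈ −1331 kJ

Bonds broken (reactants):
  C-H: 4 × 399 = 1596
  C=C: 1 × 600 = 600
  O=O: 3 × 487 = 1461
  Σ(broken) = 3657 kJ
Bonds formed (products):
  C=O: 4 × 789 = 3156
  O-H: 4 × 458 = 1832
  Σ(formed) = 4988 kJ
ΔH = Σ(broken) − Σ(formed) = 3657 − 4988 = −1331 kJ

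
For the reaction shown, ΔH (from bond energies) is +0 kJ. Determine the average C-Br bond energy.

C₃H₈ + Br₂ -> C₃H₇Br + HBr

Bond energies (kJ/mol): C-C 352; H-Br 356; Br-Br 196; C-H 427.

D(C-Br) ≈ 267 kJ/mol

Let D be the C-Br bond energy.
Σ(broken) = 1×196 + 2×352 + 8×427 = 4316
Σ(formed) = 1×D + 2×352 + 7×427 + 1×356 = 4049 + D
ΔH = Σ(broken) − Σ(formed) = (4316) − (4049 + D) = +267 − D
Setting this equal to +0 kJ gives D = 267 kJ/mol.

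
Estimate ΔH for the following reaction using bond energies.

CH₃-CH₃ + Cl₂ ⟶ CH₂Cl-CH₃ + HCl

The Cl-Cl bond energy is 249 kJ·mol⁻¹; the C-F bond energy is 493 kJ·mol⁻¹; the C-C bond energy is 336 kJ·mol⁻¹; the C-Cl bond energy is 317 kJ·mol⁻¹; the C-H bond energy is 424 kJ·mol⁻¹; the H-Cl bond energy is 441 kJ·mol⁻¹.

ΔH ≈ −85 kJ

Bonds broken (reactants):
  C-C: 1 × 336 = 336
  C-H: 6 × 424 = 2544
  Cl-Cl: 1 × 249 = 249
  Σ(broken) = 3129 kJ
Bonds formed (products):
  C-C: 1 × 336 = 336
  C-Cl: 1 × 317 = 317
  C-H: 5 × 424 = 2120
  H-Cl: 1 × 441 = 441
  Σ(formed) = 3214 kJ
ΔH = Σ(broken) − Σ(formed) = 3129 − 3214 = −85 kJ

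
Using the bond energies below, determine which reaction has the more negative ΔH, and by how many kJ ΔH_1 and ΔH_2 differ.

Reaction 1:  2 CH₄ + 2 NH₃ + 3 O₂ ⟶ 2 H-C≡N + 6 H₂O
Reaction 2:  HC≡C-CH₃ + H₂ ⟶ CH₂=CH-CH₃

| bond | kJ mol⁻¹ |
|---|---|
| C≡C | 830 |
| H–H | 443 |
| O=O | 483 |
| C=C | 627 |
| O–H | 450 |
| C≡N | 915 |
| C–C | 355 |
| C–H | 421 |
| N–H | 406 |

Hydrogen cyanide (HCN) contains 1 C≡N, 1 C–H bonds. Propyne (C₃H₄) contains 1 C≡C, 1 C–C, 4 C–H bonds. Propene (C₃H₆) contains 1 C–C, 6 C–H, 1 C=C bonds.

Reaction 1:
  Bonds broken (reactants):
    C–H: 8 × 421 = 3368
    N–H: 6 × 406 = 2436
    O=O: 3 × 483 = 1449
    Σ(broken) = 7253 kJ
  Bonds formed (products):
    C≡N: 2 × 915 = 1830
    C–H: 2 × 421 = 842
    O–H: 12 × 450 = 5400
    Σ(formed) = 8072 kJ
  ΔH_1 = 7253 − 8072 = −819 kJ
Reaction 2:
  Bonds broken (reactants):
    C≡C: 1 × 830 = 830
    C–C: 1 × 355 = 355
    C–H: 4 × 421 = 1684
    H–H: 1 × 443 = 443
    Σ(broken) = 3312 kJ
  Bonds formed (products):
    C–C: 1 × 355 = 355
    C–H: 6 × 421 = 2526
    C=C: 1 × 627 = 627
    Σ(formed) = 3508 kJ
  ΔH_2 = 3312 − 3508 = −196 kJ
ΔH_1 − ΔH_2 = −623 kJ, so reaction 1 has the more negative ΔH; |ΔH_1 − ΔH_2| = 623 kJ.

Reaction 1, by 623 kJ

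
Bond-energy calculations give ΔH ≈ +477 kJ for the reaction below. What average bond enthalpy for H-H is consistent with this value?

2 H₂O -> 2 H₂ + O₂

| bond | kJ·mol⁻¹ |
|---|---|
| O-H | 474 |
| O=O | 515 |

Let D be the H-H bond energy.
Σ(broken) = 4×474 = 1896
Σ(formed) = 2×D + 1×515 = 515 + 2D
ΔH = Σ(broken) − Σ(formed) = (1896) − (515 + 2D) = +1381 − 2D
Setting this equal to +477 kJ gives 2D = 904, so D = 452 kJ/mol.

D(H-H) ≈ 452 kJ/mol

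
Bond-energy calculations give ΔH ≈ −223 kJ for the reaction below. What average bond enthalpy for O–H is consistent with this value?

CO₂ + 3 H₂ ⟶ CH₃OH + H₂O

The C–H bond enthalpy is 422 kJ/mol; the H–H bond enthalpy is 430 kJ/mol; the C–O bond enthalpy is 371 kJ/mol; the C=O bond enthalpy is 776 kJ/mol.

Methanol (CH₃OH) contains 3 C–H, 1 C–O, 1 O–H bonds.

Let D be the O–H bond energy.
Σ(broken) = 2×776 + 3×430 = 2842
Σ(formed) = 3×422 + 1×371 + 3×D = 1637 + 3D
ΔH = Σ(broken) − Σ(formed) = (2842) − (1637 + 3D) = +1205 − 3D
Setting this equal to −223 kJ gives 3D = 1428, so D = 476 kJ/mol.

D(O–H) ≈ 476 kJ/mol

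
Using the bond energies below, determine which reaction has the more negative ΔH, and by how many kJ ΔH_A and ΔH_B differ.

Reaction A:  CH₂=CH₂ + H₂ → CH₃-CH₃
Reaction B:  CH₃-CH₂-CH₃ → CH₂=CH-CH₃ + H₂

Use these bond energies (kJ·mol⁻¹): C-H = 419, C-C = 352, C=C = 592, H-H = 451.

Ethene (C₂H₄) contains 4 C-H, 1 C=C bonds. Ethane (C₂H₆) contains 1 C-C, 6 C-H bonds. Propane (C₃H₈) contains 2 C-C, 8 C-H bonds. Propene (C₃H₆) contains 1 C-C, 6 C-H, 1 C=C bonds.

Reaction A:
  Bonds broken (reactants):
    C-H: 4 × 419 = 1676
    C=C: 1 × 592 = 592
    H-H: 1 × 451 = 451
    Σ(broken) = 2719 kJ
  Bonds formed (products):
    C-C: 1 × 352 = 352
    C-H: 6 × 419 = 2514
    Σ(formed) = 2866 kJ
  ΔH_A = 2719 − 2866 = −147 kJ
Reaction B:
  Bonds broken (reactants):
    C-C: 2 × 352 = 704
    C-H: 8 × 419 = 3352
    Σ(broken) = 4056 kJ
  Bonds formed (products):
    C-C: 1 × 352 = 352
    C-H: 6 × 419 = 2514
    C=C: 1 × 592 = 592
    H-H: 1 × 451 = 451
    Σ(formed) = 3909 kJ
  ΔH_B = 4056 − 3909 = +147 kJ
ΔH_A − ΔH_B = −294 kJ, so reaction A has the more negative ΔH; |ΔH_A − ΔH_B| = 294 kJ.

Reaction A, by 294 kJ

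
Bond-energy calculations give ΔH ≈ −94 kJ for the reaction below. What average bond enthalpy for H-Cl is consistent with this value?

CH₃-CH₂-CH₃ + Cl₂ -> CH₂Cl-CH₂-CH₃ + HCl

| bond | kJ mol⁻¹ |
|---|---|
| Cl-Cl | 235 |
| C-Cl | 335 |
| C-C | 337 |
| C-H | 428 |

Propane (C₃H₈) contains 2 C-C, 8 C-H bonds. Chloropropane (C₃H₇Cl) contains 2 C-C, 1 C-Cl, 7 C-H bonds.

Let D be the H-Cl bond energy.
Σ(broken) = 2×337 + 8×428 + 1×235 = 4333
Σ(formed) = 2×337 + 1×335 + 7×428 + 1×D = 4005 + D
ΔH = Σ(broken) − Σ(formed) = (4333) − (4005 + D) = +328 − D
Setting this equal to −94 kJ gives D = 422 kJ/mol.

D(H-Cl) ≈ 422 kJ/mol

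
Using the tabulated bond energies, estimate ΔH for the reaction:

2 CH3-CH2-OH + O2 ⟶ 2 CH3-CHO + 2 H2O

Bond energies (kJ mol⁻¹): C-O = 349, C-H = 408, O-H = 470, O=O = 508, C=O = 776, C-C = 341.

ΔH ≈ −470 kJ

Bonds broken (reactants):
  C-C: 2 × 341 = 682
  C-H: 10 × 408 = 4080
  C-O: 2 × 349 = 698
  O-H: 2 × 470 = 940
  O=O: 1 × 508 = 508
  Σ(broken) = 6908 kJ
Bonds formed (products):
  C-C: 2 × 341 = 682
  C-H: 8 × 408 = 3264
  C=O: 2 × 776 = 1552
  O-H: 4 × 470 = 1880
  Σ(formed) = 7378 kJ
ΔH = Σ(broken) − Σ(formed) = 6908 − 7378 = −470 kJ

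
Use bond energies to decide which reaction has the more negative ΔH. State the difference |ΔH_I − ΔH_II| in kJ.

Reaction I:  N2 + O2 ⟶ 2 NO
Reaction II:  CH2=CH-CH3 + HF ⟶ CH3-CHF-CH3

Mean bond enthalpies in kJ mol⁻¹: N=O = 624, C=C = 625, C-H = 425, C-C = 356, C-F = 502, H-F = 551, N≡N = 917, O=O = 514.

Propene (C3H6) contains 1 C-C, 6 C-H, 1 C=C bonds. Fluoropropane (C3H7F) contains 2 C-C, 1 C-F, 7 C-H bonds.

Reaction I:
  Bonds broken (reactants):
    N≡N: 1 × 917 = 917
    O=O: 1 × 514 = 514
    Σ(broken) = 1431 kJ
  Bonds formed (products):
    N=O: 2 × 624 = 1248
    Σ(formed) = 1248 kJ
  ΔH_I = 1431 − 1248 = +183 kJ
Reaction II:
  Bonds broken (reactants):
    C-C: 1 × 356 = 356
    C-H: 6 × 425 = 2550
    C=C: 1 × 625 = 625
    H-F: 1 × 551 = 551
    Σ(broken) = 4082 kJ
  Bonds formed (products):
    C-C: 2 × 356 = 712
    C-F: 1 × 502 = 502
    C-H: 7 × 425 = 2975
    Σ(formed) = 4189 kJ
  ΔH_II = 4082 − 4189 = −107 kJ
ΔH_I − ΔH_II = +290 kJ, so reaction II has the more negative ΔH; |ΔH_I − ΔH_II| = 290 kJ.

Reaction II, by 290 kJ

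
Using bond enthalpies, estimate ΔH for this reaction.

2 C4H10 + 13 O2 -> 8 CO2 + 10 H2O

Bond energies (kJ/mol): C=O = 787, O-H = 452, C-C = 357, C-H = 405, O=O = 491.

Bonds broken (reactants):
  C-C: 6 × 357 = 2142
  C-H: 20 × 405 = 8100
  O=O: 13 × 491 = 6383
  Σ(broken) = 16625 kJ
Bonds formed (products):
  C=O: 16 × 787 = 12592
  O-H: 20 × 452 = 9040
  Σ(formed) = 21632 kJ
ΔH = Σ(broken) − Σ(formed) = 16625 − 21632 = −5007 kJ

ΔH ≈ −5007 kJ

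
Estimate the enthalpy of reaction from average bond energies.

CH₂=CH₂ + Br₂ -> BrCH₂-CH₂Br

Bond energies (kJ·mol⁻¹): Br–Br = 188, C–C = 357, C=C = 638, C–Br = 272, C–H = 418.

ΔH ≈ −75 kJ

Bonds broken (reactants):
  Br–Br: 1 × 188 = 188
  C–H: 4 × 418 = 1672
  C=C: 1 × 638 = 638
  Σ(broken) = 2498 kJ
Bonds formed (products):
  C–Br: 2 × 272 = 544
  C–C: 1 × 357 = 357
  C–H: 4 × 418 = 1672
  Σ(formed) = 2573 kJ
ΔH = Σ(broken) − Σ(formed) = 2498 − 2573 = −75 kJ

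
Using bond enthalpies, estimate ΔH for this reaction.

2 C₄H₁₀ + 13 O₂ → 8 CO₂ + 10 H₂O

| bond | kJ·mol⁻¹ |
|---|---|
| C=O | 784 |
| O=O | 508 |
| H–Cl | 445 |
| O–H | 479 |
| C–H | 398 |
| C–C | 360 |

Bonds broken (reactants):
  C–C: 6 × 360 = 2160
  C–H: 20 × 398 = 7960
  O=O: 13 × 508 = 6604
  Σ(broken) = 16724 kJ
Bonds formed (products):
  C=O: 16 × 784 = 12544
  O–H: 20 × 479 = 9580
  Σ(formed) = 22124 kJ
ΔH = Σ(broken) − Σ(formed) = 16724 − 22124 = −5400 kJ

ΔH ≈ −5400 kJ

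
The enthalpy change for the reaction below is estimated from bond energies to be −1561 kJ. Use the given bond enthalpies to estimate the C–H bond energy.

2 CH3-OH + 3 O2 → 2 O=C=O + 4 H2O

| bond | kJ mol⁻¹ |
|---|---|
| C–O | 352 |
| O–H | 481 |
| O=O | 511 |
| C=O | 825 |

D(C–H) ≈ 398 kJ/mol

Let D be the C–H bond energy.
Σ(broken) = 6×D + 2×352 + 2×481 + 3×511 = 3199 + 6D
Σ(formed) = 4×825 + 8×481 = 7148
ΔH = Σ(broken) − Σ(formed) = (3199 + 6D) − (7148) = −3949 + 6D
Setting this equal to −1561 kJ gives 6D = 2388, so D = 398 kJ/mol.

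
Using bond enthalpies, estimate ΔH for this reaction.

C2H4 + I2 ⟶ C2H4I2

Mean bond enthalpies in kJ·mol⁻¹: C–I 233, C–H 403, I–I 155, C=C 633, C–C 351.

ΔH ≈ −29 kJ

Bonds broken (reactants):
  C–H: 4 × 403 = 1612
  C=C: 1 × 633 = 633
  I–I: 1 × 155 = 155
  Σ(broken) = 2400 kJ
Bonds formed (products):
  C–C: 1 × 351 = 351
  C–H: 4 × 403 = 1612
  C–I: 2 × 233 = 466
  Σ(formed) = 2429 kJ
ΔH = Σ(broken) − Σ(formed) = 2400 − 2429 = −29 kJ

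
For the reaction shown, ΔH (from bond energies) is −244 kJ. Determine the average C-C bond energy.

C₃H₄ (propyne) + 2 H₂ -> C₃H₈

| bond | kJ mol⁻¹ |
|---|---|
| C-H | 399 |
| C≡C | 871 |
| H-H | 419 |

D(C-C) ≈ 357 kJ/mol

Let D be the C-C bond energy.
Σ(broken) = 1×871 + 1×D + 4×399 + 2×419 = 3305 + D
Σ(formed) = 2×D + 8×399 = 3192 + 2D
ΔH = Σ(broken) − Σ(formed) = (3305 + D) − (3192 + 2D) = +113 − D
Setting this equal to −244 kJ gives D = 357 kJ/mol.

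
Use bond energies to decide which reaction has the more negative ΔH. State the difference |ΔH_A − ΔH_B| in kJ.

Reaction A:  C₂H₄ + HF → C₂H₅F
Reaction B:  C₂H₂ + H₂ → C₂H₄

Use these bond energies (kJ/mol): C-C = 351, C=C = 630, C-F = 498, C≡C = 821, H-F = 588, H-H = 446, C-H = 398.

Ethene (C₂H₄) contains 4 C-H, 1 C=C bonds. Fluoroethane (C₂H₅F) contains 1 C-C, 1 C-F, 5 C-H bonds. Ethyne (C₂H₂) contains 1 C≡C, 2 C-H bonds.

Reaction A:
  Bonds broken (reactants):
    C-H: 4 × 398 = 1592
    C=C: 1 × 630 = 630
    H-F: 1 × 588 = 588
    Σ(broken) = 2810 kJ
  Bonds formed (products):
    C-C: 1 × 351 = 351
    C-F: 1 × 498 = 498
    C-H: 5 × 398 = 1990
    Σ(formed) = 2839 kJ
  ΔH_A = 2810 − 2839 = −29 kJ
Reaction B:
  Bonds broken (reactants):
    C≡C: 1 × 821 = 821
    C-H: 2 × 398 = 796
    H-H: 1 × 446 = 446
    Σ(broken) = 2063 kJ
  Bonds formed (products):
    C-H: 4 × 398 = 1592
    C=C: 1 × 630 = 630
    Σ(formed) = 2222 kJ
  ΔH_B = 2063 − 2222 = −159 kJ
ΔH_A − ΔH_B = +130 kJ, so reaction B has the more negative ΔH; |ΔH_A − ΔH_B| = 130 kJ.

Reaction B, by 130 kJ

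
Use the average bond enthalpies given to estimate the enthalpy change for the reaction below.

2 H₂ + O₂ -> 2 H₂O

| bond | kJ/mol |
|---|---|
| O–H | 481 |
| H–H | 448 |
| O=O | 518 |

ΔH ≈ −510 kJ

Bonds broken (reactants):
  H–H: 2 × 448 = 896
  O=O: 1 × 518 = 518
  Σ(broken) = 1414 kJ
Bonds formed (products):
  O–H: 4 × 481 = 1924
  Σ(formed) = 1924 kJ
ΔH = Σ(broken) − Σ(formed) = 1414 − 1924 = −510 kJ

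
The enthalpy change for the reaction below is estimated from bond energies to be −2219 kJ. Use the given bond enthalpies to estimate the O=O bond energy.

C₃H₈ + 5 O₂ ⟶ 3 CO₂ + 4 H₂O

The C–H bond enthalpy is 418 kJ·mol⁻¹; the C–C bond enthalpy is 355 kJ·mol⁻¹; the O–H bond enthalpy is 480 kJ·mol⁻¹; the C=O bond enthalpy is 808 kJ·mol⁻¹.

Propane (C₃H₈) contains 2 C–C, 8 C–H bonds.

D(O=O) ≈ 483 kJ/mol

Let D be the O=O bond energy.
Σ(broken) = 2×355 + 8×418 + 5×D = 4054 + 5D
Σ(formed) = 6×808 + 8×480 = 8688
ΔH = Σ(broken) − Σ(formed) = (4054 + 5D) − (8688) = −4634 + 5D
Setting this equal to −2219 kJ gives 5D = 2415, so D = 483 kJ/mol.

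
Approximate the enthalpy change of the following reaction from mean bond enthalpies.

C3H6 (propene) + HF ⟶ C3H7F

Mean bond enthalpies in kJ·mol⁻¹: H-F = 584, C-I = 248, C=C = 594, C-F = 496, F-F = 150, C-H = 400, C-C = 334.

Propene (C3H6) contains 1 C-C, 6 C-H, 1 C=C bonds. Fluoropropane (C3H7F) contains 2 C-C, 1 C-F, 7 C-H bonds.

ΔH ≈ −52 kJ

Bonds broken (reactants):
  C-C: 1 × 334 = 334
  C-H: 6 × 400 = 2400
  C=C: 1 × 594 = 594
  H-F: 1 × 584 = 584
  Σ(broken) = 3912 kJ
Bonds formed (products):
  C-C: 2 × 334 = 668
  C-F: 1 × 496 = 496
  C-H: 7 × 400 = 2800
  Σ(formed) = 3964 kJ
ΔH = Σ(broken) − Σ(formed) = 3912 − 3964 = −52 kJ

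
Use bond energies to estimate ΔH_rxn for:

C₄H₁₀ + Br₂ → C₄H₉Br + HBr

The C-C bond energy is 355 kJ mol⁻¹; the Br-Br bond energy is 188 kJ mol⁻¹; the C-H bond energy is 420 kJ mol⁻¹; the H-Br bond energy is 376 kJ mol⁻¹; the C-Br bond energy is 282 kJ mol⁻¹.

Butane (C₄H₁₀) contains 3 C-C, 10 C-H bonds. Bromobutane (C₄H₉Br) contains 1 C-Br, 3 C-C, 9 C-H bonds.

ΔH ≈ −50 kJ

Bonds broken (reactants):
  Br-Br: 1 × 188 = 188
  C-C: 3 × 355 = 1065
  C-H: 10 × 420 = 4200
  Σ(broken) = 5453 kJ
Bonds formed (products):
  C-Br: 1 × 282 = 282
  C-C: 3 × 355 = 1065
  C-H: 9 × 420 = 3780
  H-Br: 1 × 376 = 376
  Σ(formed) = 5503 kJ
ΔH = Σ(broken) − Σ(formed) = 5453 − 5503 = −50 kJ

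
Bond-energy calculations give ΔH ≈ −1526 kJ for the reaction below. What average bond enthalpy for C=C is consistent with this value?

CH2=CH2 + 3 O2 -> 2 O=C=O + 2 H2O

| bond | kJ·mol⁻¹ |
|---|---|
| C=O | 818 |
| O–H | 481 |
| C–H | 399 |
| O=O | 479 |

D(C=C) ≈ 637 kJ/mol

Let D be the C=C bond energy.
Σ(broken) = 4×399 + 1×D + 3×479 = 3033 + D
Σ(formed) = 4×818 + 4×481 = 5196
ΔH = Σ(broken) − Σ(formed) = (3033 + D) − (5196) = −2163 + D
Setting this equal to −1526 kJ gives D = 637 kJ/mol.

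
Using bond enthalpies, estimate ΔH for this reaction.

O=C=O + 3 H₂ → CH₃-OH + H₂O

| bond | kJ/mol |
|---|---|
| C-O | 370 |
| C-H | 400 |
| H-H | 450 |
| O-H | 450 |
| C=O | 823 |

Bonds broken (reactants):
  C=O: 2 × 823 = 1646
  H-H: 3 × 450 = 1350
  Σ(broken) = 2996 kJ
Bonds formed (products):
  C-H: 3 × 400 = 1200
  C-O: 1 × 370 = 370
  O-H: 3 × 450 = 1350
  Σ(formed) = 2920 kJ
ΔH = Σ(broken) − Σ(formed) = 2996 − 2920 = +76 kJ

ΔH ≈ +76 kJ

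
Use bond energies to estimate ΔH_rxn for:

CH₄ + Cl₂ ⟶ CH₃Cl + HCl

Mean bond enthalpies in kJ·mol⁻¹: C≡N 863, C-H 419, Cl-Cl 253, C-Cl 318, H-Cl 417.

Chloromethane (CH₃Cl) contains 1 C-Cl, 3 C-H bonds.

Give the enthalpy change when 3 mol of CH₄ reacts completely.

ΔH = −189 kJ

Bonds broken (reactants):
  C-H: 4 × 419 = 1676
  Cl-Cl: 1 × 253 = 253
  Σ(broken) = 1929 kJ
Bonds formed (products):
  C-Cl: 1 × 318 = 318
  C-H: 3 × 419 = 1257
  H-Cl: 1 × 417 = 417
  Σ(formed) = 1992 kJ
ΔH = Σ(broken) − Σ(formed) = 1929 − 1992 = −63 kJ
For 3× the reaction as written: 3 × (−63) = −189 kJ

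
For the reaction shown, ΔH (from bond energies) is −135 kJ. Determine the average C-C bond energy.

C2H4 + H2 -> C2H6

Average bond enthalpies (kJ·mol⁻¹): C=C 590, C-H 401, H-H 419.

D(C-C) ≈ 342 kJ/mol

Let D be the C-C bond energy.
Σ(broken) = 4×401 + 1×590 + 1×419 = 2613
Σ(formed) = 1×D + 6×401 = 2406 + D
ΔH = Σ(broken) − Σ(formed) = (2613) − (2406 + D) = +207 − D
Setting this equal to −135 kJ gives D = 342 kJ/mol.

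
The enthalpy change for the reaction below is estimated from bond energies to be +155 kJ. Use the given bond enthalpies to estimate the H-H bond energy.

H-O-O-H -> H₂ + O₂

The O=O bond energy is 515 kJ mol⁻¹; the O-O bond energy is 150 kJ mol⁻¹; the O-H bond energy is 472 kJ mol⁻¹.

Let D be the H-H bond energy.
Σ(broken) = 2×472 + 1×150 = 1094
Σ(formed) = 1×D + 1×515 = 515 + D
ΔH = Σ(broken) − Σ(formed) = (1094) − (515 + D) = +579 − D
Setting this equal to +155 kJ gives D = 424 kJ/mol.

D(H-H) ≈ 424 kJ/mol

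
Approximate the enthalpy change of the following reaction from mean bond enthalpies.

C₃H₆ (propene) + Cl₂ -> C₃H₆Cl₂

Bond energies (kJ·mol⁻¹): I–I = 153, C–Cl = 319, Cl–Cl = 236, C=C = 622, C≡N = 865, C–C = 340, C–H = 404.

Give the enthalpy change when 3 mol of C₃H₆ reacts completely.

ΔH = −360 kJ

Bonds broken (reactants):
  C–C: 1 × 340 = 340
  C–H: 6 × 404 = 2424
  C=C: 1 × 622 = 622
  Cl–Cl: 1 × 236 = 236
  Σ(broken) = 3622 kJ
Bonds formed (products):
  C–C: 2 × 340 = 680
  C–Cl: 2 × 319 = 638
  C–H: 6 × 404 = 2424
  Σ(formed) = 3742 kJ
ΔH = Σ(broken) − Σ(formed) = 3622 − 3742 = −120 kJ
For 3× the reaction as written: 3 × (−120) = −360 kJ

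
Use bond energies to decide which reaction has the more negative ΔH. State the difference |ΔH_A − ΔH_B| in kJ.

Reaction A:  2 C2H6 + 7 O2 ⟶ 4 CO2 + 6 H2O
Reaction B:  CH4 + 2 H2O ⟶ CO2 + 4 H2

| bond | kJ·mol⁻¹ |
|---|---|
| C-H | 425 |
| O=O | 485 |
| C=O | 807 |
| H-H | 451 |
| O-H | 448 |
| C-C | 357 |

Reaction A, by 2697 kJ

Reaction A:
  Bonds broken (reactants):
    C-C: 2 × 357 = 714
    C-H: 12 × 425 = 5100
    O=O: 7 × 485 = 3395
    Σ(broken) = 9209 kJ
  Bonds formed (products):
    C=O: 8 × 807 = 6456
    O-H: 12 × 448 = 5376
    Σ(formed) = 11832 kJ
  ΔH_A = 9209 − 11832 = −2623 kJ
Reaction B:
  Bonds broken (reactants):
    C-H: 4 × 425 = 1700
    O-H: 4 × 448 = 1792
    Σ(broken) = 3492 kJ
  Bonds formed (products):
    C=O: 2 × 807 = 1614
    H-H: 4 × 451 = 1804
    Σ(formed) = 3418 kJ
  ΔH_B = 3492 − 3418 = +74 kJ
ΔH_A − ΔH_B = −2697 kJ, so reaction A has the more negative ΔH; |ΔH_A − ΔH_B| = 2697 kJ.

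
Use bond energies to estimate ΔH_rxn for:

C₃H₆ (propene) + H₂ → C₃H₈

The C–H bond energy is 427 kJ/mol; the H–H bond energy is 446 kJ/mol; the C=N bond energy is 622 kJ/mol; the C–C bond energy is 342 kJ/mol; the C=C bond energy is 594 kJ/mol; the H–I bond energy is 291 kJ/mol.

Bonds broken (reactants):
  C–C: 1 × 342 = 342
  C–H: 6 × 427 = 2562
  C=C: 1 × 594 = 594
  H–H: 1 × 446 = 446
  Σ(broken) = 3944 kJ
Bonds formed (products):
  C–C: 2 × 342 = 684
  C–H: 8 × 427 = 3416
  Σ(formed) = 4100 kJ
ΔH = Σ(broken) − Σ(formed) = 3944 − 4100 = −156 kJ

ΔH ≈ −156 kJ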